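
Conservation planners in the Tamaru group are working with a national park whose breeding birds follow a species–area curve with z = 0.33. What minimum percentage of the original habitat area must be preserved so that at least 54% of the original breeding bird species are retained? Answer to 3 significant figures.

Need (A_new/A_old)^0.33 = 0.54, so A_new/A_old = 0.54^(1/0.33) = 0.54^3.03
ln(A_new/A_old) = ln 0.54 / 0.33 = -0.6162 / 0.33 = -1.8672
A_new/A_old = e^-1.8672 ≈ 0.1546

15.5%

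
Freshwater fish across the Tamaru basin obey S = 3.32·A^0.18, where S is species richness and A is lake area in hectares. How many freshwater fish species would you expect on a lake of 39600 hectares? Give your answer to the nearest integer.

22

S = 3.32 × 39600^0.18
ln S = ln 3.32 + 0.18 × ln 39600 = 1.2000 + 0.18 × 10.5866 = 3.1055
S = e^3.1055 ≈ 22.32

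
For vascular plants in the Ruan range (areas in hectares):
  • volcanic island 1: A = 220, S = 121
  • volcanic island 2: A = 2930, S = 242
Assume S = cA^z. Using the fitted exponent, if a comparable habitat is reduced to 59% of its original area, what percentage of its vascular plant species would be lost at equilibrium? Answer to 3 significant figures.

13.2%

z = ln(242/121) / ln(2930/220) = 0.6931 / 2.5891 = 0.2677
S_new/S_old = (A_new/A_old)^z = 0.59^0.2677 = exp(0.2677 × -0.5276) = 0.8683
Fraction lost = 1 − 0.8683 = 0.1317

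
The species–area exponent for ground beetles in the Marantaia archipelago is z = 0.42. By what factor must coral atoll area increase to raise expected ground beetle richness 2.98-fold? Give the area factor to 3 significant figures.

(A₂/A₁)^0.42 = 2.98, so A₂/A₁ = 2.98^(1/0.42) = 2.98^2.381
ln(A₂/A₁) = ln 2.98 / 0.42 = 1.0919 / 0.42 = 2.5998
A₂/A₁ = e^2.5998 ≈ 13.46

13.5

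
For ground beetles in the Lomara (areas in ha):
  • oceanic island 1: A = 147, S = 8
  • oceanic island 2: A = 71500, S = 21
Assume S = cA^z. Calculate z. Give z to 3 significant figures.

0.156

Taking logs: ln S = ln c + z ln A, so z = (ln S₂ − ln S₁)/(ln A₂ − ln A₁).
z = ln(21/8) / ln(71500/147) = ln(2.625) / ln(486.4) = 0.9651 / 6.1870 = 0.1560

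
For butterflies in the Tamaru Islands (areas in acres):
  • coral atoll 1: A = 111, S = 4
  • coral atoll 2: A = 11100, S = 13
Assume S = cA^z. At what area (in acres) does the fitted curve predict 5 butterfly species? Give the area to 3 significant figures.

z = ln(13/4) / ln(11100/111) = 1.1787 / 4.6052 = 0.2559
c = 4 / 111^0.2559 = 4 / 3.338 = 1.198
A = (5/1.198)^(1/0.2559) ⇒ ln A = ln(4.172)/0.2559 = 5.5814
A = e^5.5814 ≈ 265.4 acres

265 acres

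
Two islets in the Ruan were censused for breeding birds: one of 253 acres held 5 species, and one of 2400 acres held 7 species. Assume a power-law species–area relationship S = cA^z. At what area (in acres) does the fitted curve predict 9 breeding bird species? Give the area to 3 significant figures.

12900 acres

z = ln(7/5) / ln(2400/253) = 0.3365 / 2.2498 = 0.1496
c = 5 / 253^0.1496 = 5 / 2.288 = 2.186
A = (9/2.186)^(1/0.1496) ⇒ ln A = ln(4.118)/0.1496 = 9.4636
A = e^9.4636 ≈ 12883 acres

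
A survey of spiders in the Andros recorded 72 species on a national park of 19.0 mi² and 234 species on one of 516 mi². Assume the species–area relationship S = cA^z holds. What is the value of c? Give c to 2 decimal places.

z = ln(S₂/S₁) / ln(A₂/A₁) = ln(234/72) / ln(516/19) = 1.1787 / 3.3017 = 0.3570
c = S₁ / A₁^z = 72 / 19^0.3570 = 72 / 2.861 = 25.17

25.17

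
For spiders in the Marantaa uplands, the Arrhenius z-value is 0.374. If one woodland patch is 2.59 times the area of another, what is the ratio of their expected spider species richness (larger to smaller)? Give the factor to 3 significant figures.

S₂/S₁ = (A₂/A₁)^z = 2.59^0.374
ln(S₂/S₁) = 0.374 × ln 2.59 = 0.374 × 0.9517 = 0.3559
S₂/S₁ = e^0.3559 ≈ 1.427

1.43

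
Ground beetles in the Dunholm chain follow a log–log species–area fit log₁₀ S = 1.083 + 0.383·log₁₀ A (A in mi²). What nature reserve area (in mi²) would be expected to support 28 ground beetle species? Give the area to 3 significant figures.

8.93 mi²

28 = 12.11 × A^0.383  ⇒  A^0.383 = 28/12.11 = 2.313
ln A = ln(2.313) / 0.383 = 0.8385 / 0.383 = 2.1893
A = e^2.1893 ≈ 8.929 mi²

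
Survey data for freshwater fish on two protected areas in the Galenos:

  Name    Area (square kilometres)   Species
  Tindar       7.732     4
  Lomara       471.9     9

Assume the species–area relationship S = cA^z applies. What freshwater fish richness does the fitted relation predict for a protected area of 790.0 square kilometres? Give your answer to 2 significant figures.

z = ln(9/4) / ln(471.9/7.732) = 0.8109 / 4.1114 = 0.1972
c = 4 / 7.732^0.1972 = 4 / 1.497 = 2.672
S₃ = 2.672 × 790^0.1972 = 2.672 × 3.728 ≈ 9.963

10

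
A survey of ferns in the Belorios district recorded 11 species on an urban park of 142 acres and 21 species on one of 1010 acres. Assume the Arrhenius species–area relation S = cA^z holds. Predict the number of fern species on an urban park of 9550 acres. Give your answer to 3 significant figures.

44.0

z = ln(21/11) / ln(1010/142) = 0.6466 / 1.9619 = 0.3296
c = 11 / 142^0.3296 = 11 / 5.121 = 2.148
S₃ = 2.148 × 9550^0.3296 = 2.148 × 20.5 ≈ 44.04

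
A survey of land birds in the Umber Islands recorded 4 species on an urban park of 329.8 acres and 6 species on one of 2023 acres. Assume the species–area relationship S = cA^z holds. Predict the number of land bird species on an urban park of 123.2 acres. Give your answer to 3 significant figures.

3.21

z = ln(6/4) / ln(2023/329.8) = 0.4055 / 1.8139 = 0.2235
c = 4 / 329.8^0.2235 = 4 / 3.655 = 1.094
S₃ = 1.094 × 123.2^0.2235 = 1.094 × 2.933 ≈ 3.21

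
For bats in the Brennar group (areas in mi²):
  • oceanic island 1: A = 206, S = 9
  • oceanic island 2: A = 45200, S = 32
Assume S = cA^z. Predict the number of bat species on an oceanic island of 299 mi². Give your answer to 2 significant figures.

9.8

z = ln(32/9) / ln(45200/206) = 1.2685 / 5.3910 = 0.2353
c = 9 / 206^0.2353 = 9 / 3.503 = 2.569
S₃ = 2.569 × 299^0.2353 = 2.569 × 3.824 ≈ 9.825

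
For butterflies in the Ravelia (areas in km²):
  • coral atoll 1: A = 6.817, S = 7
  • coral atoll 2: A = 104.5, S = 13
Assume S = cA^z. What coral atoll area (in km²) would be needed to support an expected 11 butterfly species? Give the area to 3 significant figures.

z = ln(13/7) / ln(104.5/6.817) = 0.6190 / 2.7298 = 0.2268
c = 7 / 6.817^0.2268 = 7 / 1.545 = 4.53
A = (11/4.53)^(1/0.2268) ⇒ ln A = ln(2.428)/0.2268 = 3.9125
A = e^3.9125 ≈ 50.03 km²

50.0 km²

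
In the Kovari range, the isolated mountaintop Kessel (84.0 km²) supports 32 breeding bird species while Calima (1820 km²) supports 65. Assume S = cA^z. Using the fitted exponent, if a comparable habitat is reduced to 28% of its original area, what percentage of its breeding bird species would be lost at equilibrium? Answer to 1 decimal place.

z = ln(65/32) / ln(1820/84) = 0.7087 / 3.0758 = 0.2304
S_new/S_old = (A_new/A_old)^z = 0.28^0.2304 = exp(0.2304 × -1.2730) = 0.7458
Fraction lost = 1 − 0.7458 = 0.2542

25.4%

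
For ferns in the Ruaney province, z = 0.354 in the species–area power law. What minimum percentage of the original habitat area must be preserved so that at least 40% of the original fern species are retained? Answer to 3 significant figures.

7.51%

Need (A_new/A_old)^0.354 = 0.4, so A_new/A_old = 0.4^(1/0.354) = 0.4^2.825
ln(A_new/A_old) = ln 0.4 / 0.354 = -0.9163 / 0.354 = -2.5884
A_new/A_old = e^-2.5884 ≈ 0.07514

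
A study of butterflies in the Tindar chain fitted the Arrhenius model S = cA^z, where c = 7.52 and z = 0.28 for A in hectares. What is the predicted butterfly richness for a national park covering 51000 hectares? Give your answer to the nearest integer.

156 species

S = 7.52 × 51000^0.28 = 7.52 × 20.8 ≈ 156.4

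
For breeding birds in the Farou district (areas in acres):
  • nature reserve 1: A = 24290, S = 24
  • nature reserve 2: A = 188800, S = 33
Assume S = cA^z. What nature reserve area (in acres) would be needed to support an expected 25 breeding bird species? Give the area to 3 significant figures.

z = ln(33/24) / ln(188800/24290) = 0.3185 / 2.0506 = 0.1553
c = 24 / 24290^0.1553 = 24 / 4.798 = 5.002
A = (25/5.002)^(1/0.1553) ⇒ ln A = ln(4.998)/0.1553 = 10.3607
A = e^10.3607 ≈ 31593 acres

31600 acres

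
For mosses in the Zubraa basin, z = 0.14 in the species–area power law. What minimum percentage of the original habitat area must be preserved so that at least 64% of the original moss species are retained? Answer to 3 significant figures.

Need (A_new/A_old)^0.14 = 0.64, so A_new/A_old = 0.64^(1/0.14) = 0.64^7.143
ln(A_new/A_old) = ln 0.64 / 0.14 = -0.4463 / 0.14 = -3.1878
A_new/A_old = e^-3.1878 ≈ 0.04126

4.13%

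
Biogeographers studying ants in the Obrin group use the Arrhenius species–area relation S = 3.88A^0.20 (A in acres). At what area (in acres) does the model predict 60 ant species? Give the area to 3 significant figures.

60 = 3.88 × A^0.2  ⇒  A^0.2 = 60/3.88 = 15.46
ln A = ln(15.46) / 0.2 = 2.7385 / 0.2 = 13.6925
A = e^13.6925 ≈ 884296 acres

884000 acres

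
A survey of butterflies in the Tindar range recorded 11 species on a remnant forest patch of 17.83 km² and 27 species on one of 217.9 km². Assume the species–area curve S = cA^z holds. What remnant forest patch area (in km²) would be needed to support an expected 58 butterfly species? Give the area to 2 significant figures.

z = ln(27/11) / ln(217.9/17.83) = 0.8979 / 2.5032 = 0.3587
c = 11 / 17.83^0.3587 = 11 / 2.811 = 3.914
A = (58/3.914)^(1/0.3587) ⇒ ln A = ln(14.82)/0.3587 = 7.5155
A = e^7.5155 ≈ 1836 km²

1800 km²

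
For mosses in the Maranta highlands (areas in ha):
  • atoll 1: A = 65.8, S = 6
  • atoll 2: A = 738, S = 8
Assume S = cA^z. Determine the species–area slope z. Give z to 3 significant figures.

0.119

Taking logs: ln S = ln c + z ln A, so z = (ln S₂ − ln S₁)/(ln A₂ − ln A₁).
z = ln(8/6) / ln(738/65.8) = ln(1.333) / ln(11.22) = 0.2877 / 2.4173 = 0.1190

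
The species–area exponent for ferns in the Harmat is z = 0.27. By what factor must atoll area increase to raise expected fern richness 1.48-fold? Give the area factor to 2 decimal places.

4.27

(A₂/A₁)^0.27 = 1.48, so A₂/A₁ = 1.48^(1/0.27) = 1.48^3.704
ln(A₂/A₁) = ln 1.48 / 0.27 = 0.3920 / 0.27 = 1.4520
A₂/A₁ = e^1.4520 ≈ 4.272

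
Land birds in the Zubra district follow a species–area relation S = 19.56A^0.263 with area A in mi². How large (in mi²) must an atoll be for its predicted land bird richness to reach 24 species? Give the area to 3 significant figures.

2.18 mi²

24 = 19.56 × A^0.263  ⇒  A^0.263 = 24/19.56 = 1.227
ln A = ln(1.227) / 0.263 = 0.2046 / 0.263 = 0.7778
A = e^0.7778 ≈ 2.177 mi²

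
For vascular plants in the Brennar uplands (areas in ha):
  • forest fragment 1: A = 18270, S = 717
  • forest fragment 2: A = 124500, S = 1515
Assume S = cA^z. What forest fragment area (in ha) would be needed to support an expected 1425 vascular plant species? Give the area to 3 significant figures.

106000 ha

z = ln(1515/717) / ln(124500/18270) = 0.7481 / 1.9190 = 0.3898
c = 717 / 18270^0.3898 = 717 / 45.85 = 15.64
A = (1425/15.64)^(1/0.3898) ⇒ ln A = ln(91.12)/0.3898 = 11.5750
A = e^11.5750 ≈ 106400 ha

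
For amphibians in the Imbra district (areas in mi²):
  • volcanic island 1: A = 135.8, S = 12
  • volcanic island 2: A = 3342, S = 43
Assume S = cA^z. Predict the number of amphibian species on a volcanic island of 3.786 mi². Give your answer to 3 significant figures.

2.88

z = ln(43/12) / ln(3342/135.8) = 1.2763 / 3.2031 = 0.3985
c = 12 / 135.8^0.3985 = 12 / 7.077 = 1.696
S₃ = 1.696 × 3.786^0.3985 = 1.696 × 1.7 ≈ 2.882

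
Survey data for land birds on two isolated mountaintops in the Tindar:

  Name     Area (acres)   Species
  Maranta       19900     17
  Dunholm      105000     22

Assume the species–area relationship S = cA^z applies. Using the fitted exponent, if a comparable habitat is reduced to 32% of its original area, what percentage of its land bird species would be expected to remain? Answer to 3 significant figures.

83.8%

z = ln(22/17) / ln(105000/19900) = 0.2578 / 1.6632 = 0.1550
S_new/S_old = (A_new/A_old)^z = 0.32^0.1550 = exp(0.1550 × -1.1394) = 0.8381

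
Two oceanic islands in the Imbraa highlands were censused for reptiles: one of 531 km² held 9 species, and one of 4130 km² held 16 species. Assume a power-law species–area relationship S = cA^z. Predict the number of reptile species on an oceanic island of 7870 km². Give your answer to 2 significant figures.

z = ln(16/9) / ln(4130/531) = 0.5754 / 2.0513 = 0.2805
c = 9 / 531^0.2805 = 9 / 5.813 = 1.548
S₃ = 1.548 × 7870^0.2805 = 1.548 × 12.38 ≈ 19.17

19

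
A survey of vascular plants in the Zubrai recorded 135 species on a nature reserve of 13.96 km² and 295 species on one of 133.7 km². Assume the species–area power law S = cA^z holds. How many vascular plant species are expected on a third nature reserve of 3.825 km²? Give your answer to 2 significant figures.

z = ln(295/135) / ln(133.7/13.96) = 0.7817 / 2.2594 = 0.3460
c = 135 / 13.96^0.3460 = 135 / 2.489 = 54.23
S₃ = 54.23 × 3.825^0.3460 = 54.23 × 1.591 ≈ 86.26

86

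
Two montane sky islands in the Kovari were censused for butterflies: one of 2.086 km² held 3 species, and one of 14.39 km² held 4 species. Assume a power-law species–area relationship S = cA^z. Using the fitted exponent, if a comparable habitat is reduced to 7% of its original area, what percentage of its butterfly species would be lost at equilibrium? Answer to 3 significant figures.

32.7%

z = ln(4/3) / ln(14.39/2.086) = 0.2877 / 1.9313 = 0.1490
S_new/S_old = (A_new/A_old)^z = 0.07^0.1490 = exp(0.1490 × -2.6593) = 0.6729
Fraction lost = 1 − 0.6729 = 0.3271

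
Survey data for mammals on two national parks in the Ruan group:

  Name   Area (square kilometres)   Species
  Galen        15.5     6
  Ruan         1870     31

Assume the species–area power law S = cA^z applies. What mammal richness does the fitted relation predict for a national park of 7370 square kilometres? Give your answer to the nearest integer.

50

z = ln(31/6) / ln(1870/15.5) = 1.6422 / 4.7929 = 0.3426
c = 6 / 15.5^0.3426 = 6 / 2.558 = 2.346
S₃ = 2.346 × 7370^0.3426 = 2.346 × 21.14 ≈ 49.6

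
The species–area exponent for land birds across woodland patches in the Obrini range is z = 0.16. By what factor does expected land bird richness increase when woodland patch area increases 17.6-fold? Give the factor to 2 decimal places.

S₂/S₁ = (A₂/A₁)^z = 17.6^0.16
ln(S₂/S₁) = 0.16 × ln 17.6 = 0.16 × 2.8679 = 0.4589
S₂/S₁ = e^0.4589 ≈ 1.582

1.58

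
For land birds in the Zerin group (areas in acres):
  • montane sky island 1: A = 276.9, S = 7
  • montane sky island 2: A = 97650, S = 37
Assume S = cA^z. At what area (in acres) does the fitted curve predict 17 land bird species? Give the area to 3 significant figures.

6310 acres

z = ln(37/7) / ln(97650/276.9) = 1.6650 / 5.8655 = 0.2839
c = 7 / 276.9^0.2839 = 7 / 4.935 = 1.418
A = (17/1.418)^(1/0.2839) ⇒ ln A = ln(11.99)/0.2839 = 8.7494
A = e^8.7494 ≈ 6307 acres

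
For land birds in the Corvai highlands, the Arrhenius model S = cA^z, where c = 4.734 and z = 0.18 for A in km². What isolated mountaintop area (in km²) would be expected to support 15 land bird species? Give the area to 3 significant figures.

15 = 4.734 × A^0.18  ⇒  A^0.18 = 15/4.734 = 3.169
ln A = ln(3.169) / 0.18 = 1.1533 / 0.18 = 6.4071
A = e^6.4071 ≈ 606.1 km²

606 km²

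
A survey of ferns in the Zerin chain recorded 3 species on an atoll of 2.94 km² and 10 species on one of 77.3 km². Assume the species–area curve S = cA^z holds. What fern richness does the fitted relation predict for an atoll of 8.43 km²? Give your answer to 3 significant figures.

z = ln(10/3) / ln(77.3/2.94) = 1.2040 / 3.2693 = 0.3683
c = 3 / 2.94^0.3683 = 3 / 1.488 = 2.017
S₃ = 2.017 × 8.43^0.3683 = 2.017 × 2.193 ≈ 4.422

4.42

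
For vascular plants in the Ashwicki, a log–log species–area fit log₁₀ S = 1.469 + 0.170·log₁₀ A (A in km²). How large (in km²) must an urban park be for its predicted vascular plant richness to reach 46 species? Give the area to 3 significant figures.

46 = 29.44 × A^0.17  ⇒  A^0.17 = 46/29.44 = 1.562
ln A = ln(1.562) / 0.17 = 0.4461 / 0.17 = 2.6244
A = e^2.6244 ≈ 13.8 km²

13.8 km²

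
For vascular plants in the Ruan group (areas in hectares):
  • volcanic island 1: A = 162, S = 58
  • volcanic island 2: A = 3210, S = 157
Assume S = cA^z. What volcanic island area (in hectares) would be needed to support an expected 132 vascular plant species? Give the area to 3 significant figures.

z = ln(157/58) / ln(3210/162) = 0.9958 / 2.9864 = 0.3334
c = 58 / 162^0.3334 = 58 / 5.454 = 10.63
A = (132/10.63)^(1/0.3334) ⇒ ln A = ln(12.41)/0.3334 = 7.5539
A = e^7.5539 ≈ 1908 hectares

1910 hectares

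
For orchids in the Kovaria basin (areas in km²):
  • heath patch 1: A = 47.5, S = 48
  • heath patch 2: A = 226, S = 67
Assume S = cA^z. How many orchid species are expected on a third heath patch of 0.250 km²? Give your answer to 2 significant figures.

z = ln(67/48) / ln(226/47.5) = 0.3335 / 1.5598 = 0.2138
c = 48 / 47.5^0.2138 = 48 / 2.283 = 21.03
S₃ = 21.03 × 0.25^0.2138 = 21.03 × 0.7435 ≈ 15.63

16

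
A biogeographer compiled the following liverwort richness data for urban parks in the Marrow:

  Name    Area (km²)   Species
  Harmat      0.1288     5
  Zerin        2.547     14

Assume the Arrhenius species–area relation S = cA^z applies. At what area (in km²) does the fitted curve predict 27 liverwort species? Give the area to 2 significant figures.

z = ln(14/5) / ln(2.547/0.1288) = 1.0296 / 2.9844 = 0.3450
c = 5 / 0.1288^0.3450 = 5 / 0.4931 = 10.14
A = (27/10.14)^(1/0.3450) ⇒ ln A = ln(2.663)/0.3450 = 2.8386
A = e^2.8386 ≈ 17.09 km²

17 km²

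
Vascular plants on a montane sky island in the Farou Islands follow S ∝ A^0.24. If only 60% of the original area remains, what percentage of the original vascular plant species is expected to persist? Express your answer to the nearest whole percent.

88%

S_new/S_old = (A_new/A_old)^z = 0.6^0.24
= exp(0.24 × ln 0.6) = exp(0.24 × -0.5108) = exp(-0.1226) ≈ 0.8846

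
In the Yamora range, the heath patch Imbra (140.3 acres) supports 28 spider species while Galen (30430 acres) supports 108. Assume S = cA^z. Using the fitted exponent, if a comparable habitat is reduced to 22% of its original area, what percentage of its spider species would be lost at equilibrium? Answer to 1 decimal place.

31.6%

z = ln(108/28) / ln(30430/140.3) = 1.3499 / 5.3794 = 0.2509
S_new/S_old = (A_new/A_old)^z = 0.22^0.2509 = exp(0.2509 × -1.5141) = 0.6839
Fraction lost = 1 − 0.6839 = 0.3161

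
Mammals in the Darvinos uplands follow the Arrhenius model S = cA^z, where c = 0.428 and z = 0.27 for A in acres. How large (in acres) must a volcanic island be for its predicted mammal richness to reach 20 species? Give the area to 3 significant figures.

1530000 acres

20 = 0.428 × A^0.27  ⇒  A^0.27 = 20/0.428 = 46.73
ln A = ln(46.73) / 0.27 = 3.8444 / 0.27 = 14.2384
A = e^14.2384 ≈ 1526345 acres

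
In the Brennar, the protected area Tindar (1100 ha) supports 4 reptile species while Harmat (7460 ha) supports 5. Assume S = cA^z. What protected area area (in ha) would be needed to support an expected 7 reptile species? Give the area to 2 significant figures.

130000 ha

z = ln(5/4) / ln(7460/1100) = 0.2231 / 1.9142 = 0.1166
c = 4 / 1100^0.1166 = 4 / 2.262 = 1.768
A = (7/1.768)^(1/0.1166) ⇒ ln A = ln(3.959)/0.1166 = 11.8038
A = e^11.8038 ≈ 133753 ha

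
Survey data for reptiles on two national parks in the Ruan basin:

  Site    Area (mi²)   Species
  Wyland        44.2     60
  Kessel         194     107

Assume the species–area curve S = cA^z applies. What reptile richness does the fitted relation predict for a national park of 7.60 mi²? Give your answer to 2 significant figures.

30

z = ln(107/60) / ln(194/44.2) = 0.5785 / 1.4791 = 0.3911
c = 60 / 44.2^0.3911 = 60 / 4.401 = 13.63
S₃ = 13.63 × 7.6^0.3911 = 13.63 × 2.21 ≈ 30.14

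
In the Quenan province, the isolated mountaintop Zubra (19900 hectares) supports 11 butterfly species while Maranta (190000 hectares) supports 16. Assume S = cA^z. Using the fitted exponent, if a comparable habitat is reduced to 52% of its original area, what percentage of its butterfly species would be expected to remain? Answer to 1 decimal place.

89.7%

z = ln(16/11) / ln(190000/19900) = 0.3747 / 2.2563 = 0.1661
S_new/S_old = (A_new/A_old)^z = 0.52^0.1661 = exp(0.1661 × -0.6539) = 0.8971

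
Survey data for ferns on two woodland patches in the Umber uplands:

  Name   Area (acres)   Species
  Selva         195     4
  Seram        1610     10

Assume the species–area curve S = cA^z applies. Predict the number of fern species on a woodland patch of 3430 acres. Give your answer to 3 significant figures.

z = ln(10/4) / ln(1610/195) = 0.9163 / 2.1110 = 0.4341
c = 4 / 195^0.4341 = 4 / 9.863 = 0.4056
S₃ = 0.4056 × 3430^0.4341 = 0.4056 × 34.24 ≈ 13.89

13.9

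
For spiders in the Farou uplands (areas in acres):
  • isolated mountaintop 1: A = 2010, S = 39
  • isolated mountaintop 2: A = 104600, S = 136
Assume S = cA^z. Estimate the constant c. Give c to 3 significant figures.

z = ln(S₂/S₁) / ln(A₂/A₁) = ln(136/39) / ln(104600/2010) = 1.2491 / 3.9520 = 0.3161
c = S₁ / A₁^z = 39 / 2010^0.3161 = 39 / 11.07 = 3.524

3.52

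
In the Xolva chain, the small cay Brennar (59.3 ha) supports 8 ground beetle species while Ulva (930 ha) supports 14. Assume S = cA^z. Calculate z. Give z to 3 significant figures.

Taking logs: ln S = ln c + z ln A, so z = (ln S₂ − ln S₁)/(ln A₂ − ln A₁).
z = ln(14/8) / ln(930/59.3) = ln(1.75) / ln(15.68) = 0.5596 / 2.7526 = 0.2033

0.203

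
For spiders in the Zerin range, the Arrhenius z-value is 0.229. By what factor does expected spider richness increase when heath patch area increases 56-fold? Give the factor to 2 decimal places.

S₂/S₁ = (A₂/A₁)^z = 56^0.229
ln(S₂/S₁) = 0.229 × ln 56 = 0.229 × 4.0254 = 0.9218
S₂/S₁ = e^0.9218 ≈ 2.514

2.51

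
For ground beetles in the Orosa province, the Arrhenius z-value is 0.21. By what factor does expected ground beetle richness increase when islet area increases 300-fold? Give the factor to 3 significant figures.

3.31

S₂/S₁ = (A₂/A₁)^z = 300^0.21
ln(S₂/S₁) = 0.21 × ln 300 = 0.21 × 5.7038 = 1.1978
S₂/S₁ = e^1.1978 ≈ 3.313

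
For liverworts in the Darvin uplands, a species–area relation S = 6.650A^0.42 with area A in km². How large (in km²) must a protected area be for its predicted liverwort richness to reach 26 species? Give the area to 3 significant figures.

25.7 km²

26 = 6.65 × A^0.42  ⇒  A^0.42 = 26/6.65 = 3.91
ln A = ln(3.91) / 0.42 = 1.3635 / 0.42 = 3.2464
A = e^3.2464 ≈ 25.7 km²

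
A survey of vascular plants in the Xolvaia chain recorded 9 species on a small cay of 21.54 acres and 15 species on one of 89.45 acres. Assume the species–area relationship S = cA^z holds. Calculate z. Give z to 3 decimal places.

0.359

Taking logs: ln S = ln c + z ln A, so z = (ln S₂ − ln S₁)/(ln A₂ − ln A₁).
z = ln(15/9) / ln(89.45/21.54) = ln(1.667) / ln(4.153) = 0.5108 / 1.4238 = 0.3588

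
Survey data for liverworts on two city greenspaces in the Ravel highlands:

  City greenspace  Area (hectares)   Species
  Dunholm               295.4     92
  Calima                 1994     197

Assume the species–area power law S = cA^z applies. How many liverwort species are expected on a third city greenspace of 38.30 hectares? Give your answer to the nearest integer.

z = ln(197/92) / ln(1994/295.4) = 0.7614 / 1.9096 = 0.3987
c = 92 / 295.4^0.3987 = 92 / 9.661 = 9.522
S₃ = 9.522 × 38.3^0.3987 = 9.522 × 4.278 ≈ 40.74

41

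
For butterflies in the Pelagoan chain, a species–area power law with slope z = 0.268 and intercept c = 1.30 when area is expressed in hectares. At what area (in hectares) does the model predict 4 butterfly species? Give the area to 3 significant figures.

66.3 hectares

4 = 1.3 × A^0.268  ⇒  A^0.268 = 4/1.3 = 3.077
ln A = ln(3.077) / 0.268 = 1.1239 / 0.268 = 4.1938
A = e^4.1938 ≈ 66.27 hectares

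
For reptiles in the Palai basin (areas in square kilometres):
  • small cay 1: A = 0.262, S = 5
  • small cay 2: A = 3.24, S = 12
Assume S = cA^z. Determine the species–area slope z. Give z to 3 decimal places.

0.348

Taking logs: ln S = ln c + z ln A, so z = (ln S₂ − ln S₁)/(ln A₂ − ln A₁).
z = ln(12/5) / ln(3.24/0.262) = ln(2.4) / ln(12.37) = 0.8755 / 2.5150 = 0.3481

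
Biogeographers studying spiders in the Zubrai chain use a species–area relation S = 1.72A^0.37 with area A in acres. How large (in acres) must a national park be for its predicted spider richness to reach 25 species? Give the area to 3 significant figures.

25 = 1.72 × A^0.37  ⇒  A^0.37 = 25/1.72 = 14.53
ln A = ln(14.53) / 0.37 = 2.6766 / 0.37 = 7.2339
A = e^7.2339 ≈ 1386 acres

1390 acres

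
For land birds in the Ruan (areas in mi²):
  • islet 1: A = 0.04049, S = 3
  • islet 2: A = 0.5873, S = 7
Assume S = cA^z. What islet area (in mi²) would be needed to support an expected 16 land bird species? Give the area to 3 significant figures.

z = ln(7/3) / ln(0.5873/0.04049) = 0.8473 / 2.6745 = 0.3168
c = 3 / 0.04049^0.3168 = 3 / 0.3621 = 8.286
A = (16/8.286)^(1/0.3168) ⇒ ln A = ln(1.931)/0.3168 = 2.0772
A = e^2.0772 ≈ 7.982 mi²

7.98 mi²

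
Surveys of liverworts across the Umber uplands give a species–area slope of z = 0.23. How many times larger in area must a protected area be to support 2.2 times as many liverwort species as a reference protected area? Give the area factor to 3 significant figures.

(A₂/A₁)^0.23 = 2.2, so A₂/A₁ = 2.2^(1/0.23) = 2.2^4.348
ln(A₂/A₁) = ln 2.2 / 0.23 = 0.7885 / 0.23 = 3.4281
A₂/A₁ = e^3.4281 ≈ 30.82

30.8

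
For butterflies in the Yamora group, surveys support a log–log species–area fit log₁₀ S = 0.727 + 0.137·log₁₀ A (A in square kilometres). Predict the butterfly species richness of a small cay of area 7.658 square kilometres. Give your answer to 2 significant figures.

S = 5.333 × 7.658^0.137
ln S = ln 5.333 + 0.137 × ln 7.658 = 1.6740 + 0.137 × 2.0358 = 1.9529
S = e^1.9529 ≈ 7.049

7.0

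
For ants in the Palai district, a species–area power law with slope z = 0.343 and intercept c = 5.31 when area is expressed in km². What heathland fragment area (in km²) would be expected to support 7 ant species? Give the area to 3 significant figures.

2.24 km²

7 = 5.31 × A^0.343  ⇒  A^0.343 = 7/5.31 = 1.318
ln A = ln(1.318) / 0.343 = 0.2763 / 0.343 = 0.8056
A = e^0.8056 ≈ 2.238 km²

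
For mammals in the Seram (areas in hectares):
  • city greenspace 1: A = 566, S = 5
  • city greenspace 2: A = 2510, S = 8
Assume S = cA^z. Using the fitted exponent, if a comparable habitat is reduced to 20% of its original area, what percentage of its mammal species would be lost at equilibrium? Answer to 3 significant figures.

39.8%

z = ln(8/5) / ln(2510/566) = 0.4700 / 1.4894 = 0.3156
S_new/S_old = (A_new/A_old)^z = 0.2^0.3156 = exp(0.3156 × -1.6094) = 0.6018
Fraction lost = 1 − 0.6018 = 0.3982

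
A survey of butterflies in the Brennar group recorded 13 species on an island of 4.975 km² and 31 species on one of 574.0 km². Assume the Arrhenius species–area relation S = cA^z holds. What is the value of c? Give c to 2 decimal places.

z = ln(S₂/S₁) / ln(A₂/A₁) = ln(31/13) / ln(574/4.975) = 0.8690 / 4.7482 = 0.1830
c = S₁ / A₁^z = 13 / 4.975^0.1830 = 13 / 1.341 = 9.692

9.69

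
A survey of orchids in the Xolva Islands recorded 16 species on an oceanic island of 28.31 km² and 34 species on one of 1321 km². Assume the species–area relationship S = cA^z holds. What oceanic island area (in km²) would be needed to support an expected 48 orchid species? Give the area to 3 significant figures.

7660 km²

z = ln(34/16) / ln(1321/28.31) = 0.7538 / 3.8429 = 0.1961
c = 16 / 28.31^0.1961 = 16 / 1.927 = 8.305
A = (48/8.305)^(1/0.1961) ⇒ ln A = ln(5.78)/0.1961 = 8.9442
A = e^8.9442 ≈ 7664 km²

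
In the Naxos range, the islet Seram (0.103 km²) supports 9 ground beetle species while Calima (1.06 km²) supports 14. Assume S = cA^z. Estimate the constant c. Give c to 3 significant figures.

z = ln(S₂/S₁) / ln(A₂/A₁) = ln(14/9) / ln(1.06/0.103) = 0.4418 / 2.3313 = 0.1895
c = S₁ / A₁^z = 9 / 0.103^0.1895 = 9 / 0.65 = 13.85

13.8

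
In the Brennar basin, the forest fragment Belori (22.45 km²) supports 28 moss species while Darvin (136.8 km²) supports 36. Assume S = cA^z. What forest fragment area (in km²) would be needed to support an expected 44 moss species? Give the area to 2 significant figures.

z = ln(36/28) / ln(136.8/22.45) = 0.2513 / 1.8072 = 0.1391
c = 28 / 22.45^0.1391 = 28 / 1.541 = 18.17
A = (44/18.17)^(1/0.1391) ⇒ ln A = ln(2.422)/0.1391 = 6.3616
A = e^6.3616 ≈ 579.2 km²

580 km²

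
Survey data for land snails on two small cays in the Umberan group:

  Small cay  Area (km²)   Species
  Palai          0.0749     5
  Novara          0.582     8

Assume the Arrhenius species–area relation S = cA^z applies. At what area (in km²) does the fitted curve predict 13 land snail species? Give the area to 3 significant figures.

z = ln(8/5) / ln(0.582/0.0749) = 0.4700 / 2.0503 = 0.2292
c = 5 / 0.0749^0.2292 = 5 / 0.5521 = 9.057
A = (13/9.057)^(1/0.2292) ⇒ ln A = ln(1.435)/0.2292 = 1.5767
A = e^1.5767 ≈ 4.839 km²

4.84 km²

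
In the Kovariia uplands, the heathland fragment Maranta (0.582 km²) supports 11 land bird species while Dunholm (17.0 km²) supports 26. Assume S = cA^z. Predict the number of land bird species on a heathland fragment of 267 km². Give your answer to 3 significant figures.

52.5

z = ln(26/11) / ln(17/0.582) = 0.8602 / 3.3745 = 0.2549
c = 11 / 0.582^0.2549 = 11 / 0.8711 = 12.63
S₃ = 12.63 × 267^0.2549 = 12.63 × 4.155 ≈ 52.46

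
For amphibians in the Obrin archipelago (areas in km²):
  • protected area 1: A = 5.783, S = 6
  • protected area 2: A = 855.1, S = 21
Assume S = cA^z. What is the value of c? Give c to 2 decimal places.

3.86

z = ln(S₂/S₁) / ln(A₂/A₁) = ln(21/6) / ln(855.1/5.783) = 1.2528 / 4.9963 = 0.2507
c = S₁ / A₁^z = 6 / 5.783^0.2507 = 6 / 1.553 = 3.864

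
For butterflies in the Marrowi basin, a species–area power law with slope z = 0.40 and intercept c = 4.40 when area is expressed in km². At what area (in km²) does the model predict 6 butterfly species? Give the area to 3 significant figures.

6 = 4.4 × A^0.4  ⇒  A^0.4 = 6/4.4 = 1.364
ln A = ln(1.364) / 0.4 = 0.3102 / 0.4 = 0.7754
A = e^0.7754 ≈ 2.171 km²

2.17 km²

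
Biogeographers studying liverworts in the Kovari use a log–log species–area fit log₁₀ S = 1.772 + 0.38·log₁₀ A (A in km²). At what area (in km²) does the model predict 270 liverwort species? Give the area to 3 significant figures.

54.3 km²

270 = 59.16 × A^0.38  ⇒  A^0.38 = 270/59.16 = 4.564
ln A = ln(4.564) / 0.38 = 1.5182 / 0.38 = 3.9954
A = e^3.9954 ≈ 54.35 km²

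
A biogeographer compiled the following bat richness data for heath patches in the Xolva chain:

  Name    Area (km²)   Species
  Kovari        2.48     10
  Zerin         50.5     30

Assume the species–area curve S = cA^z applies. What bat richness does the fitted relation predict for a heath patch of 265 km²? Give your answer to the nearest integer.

z = ln(30/10) / ln(50.5/2.48) = 1.0986 / 3.0137 = 0.3645
c = 10 / 2.48^0.3645 = 10 / 1.392 = 7.181
S₃ = 7.181 × 265^0.3645 = 7.181 × 7.645 ≈ 54.9

55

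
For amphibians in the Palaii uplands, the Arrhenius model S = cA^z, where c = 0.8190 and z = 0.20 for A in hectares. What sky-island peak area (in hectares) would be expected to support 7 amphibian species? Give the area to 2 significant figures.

46000 hectares

7 = 0.819 × A^0.2  ⇒  A^0.2 = 7/0.819 = 8.547
ln A = ln(8.547) / 0.2 = 2.1456 / 0.2 = 10.7279
A = e^10.7279 ≈ 45611 hectares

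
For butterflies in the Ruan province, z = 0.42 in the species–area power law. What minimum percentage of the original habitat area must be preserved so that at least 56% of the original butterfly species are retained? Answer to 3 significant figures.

Need (A_new/A_old)^0.42 = 0.56, so A_new/A_old = 0.56^(1/0.42) = 0.56^2.381
ln(A_new/A_old) = ln 0.56 / 0.42 = -0.5798 / 0.42 = -1.3805
A_new/A_old = e^-1.3805 ≈ 0.2514

25.1%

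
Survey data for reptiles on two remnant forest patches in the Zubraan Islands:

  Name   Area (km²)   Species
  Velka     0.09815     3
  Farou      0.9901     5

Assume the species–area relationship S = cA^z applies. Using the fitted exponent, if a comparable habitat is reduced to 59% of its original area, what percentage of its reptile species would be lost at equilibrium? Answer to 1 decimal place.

11.0%

z = ln(5/3) / ln(0.9901/0.09815) = 0.5108 / 2.3113 = 0.2210
S_new/S_old = (A_new/A_old)^z = 0.59^0.2210 = exp(0.2210 × -0.5276) = 0.8899
Fraction lost = 1 − 0.8899 = 0.1101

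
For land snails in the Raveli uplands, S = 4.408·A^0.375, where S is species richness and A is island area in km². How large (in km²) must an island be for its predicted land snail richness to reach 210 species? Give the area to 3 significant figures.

29800 km²

210 = 4.408 × A^0.375  ⇒  A^0.375 = 210/4.408 = 47.64
ln A = ln(47.64) / 0.375 = 3.8637 / 0.375 = 10.3032
A = e^10.3032 ≈ 29827 km²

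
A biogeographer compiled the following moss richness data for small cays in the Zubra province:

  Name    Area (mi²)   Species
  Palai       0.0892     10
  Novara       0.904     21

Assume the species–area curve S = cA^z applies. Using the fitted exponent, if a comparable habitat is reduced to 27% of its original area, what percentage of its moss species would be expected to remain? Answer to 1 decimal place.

z = ln(21/10) / ln(0.904/0.0892) = 0.7419 / 2.3159 = 0.3204
S_new/S_old = (A_new/A_old)^z = 0.27^0.3204 = exp(0.3204 × -1.3093) = 0.6574

65.7%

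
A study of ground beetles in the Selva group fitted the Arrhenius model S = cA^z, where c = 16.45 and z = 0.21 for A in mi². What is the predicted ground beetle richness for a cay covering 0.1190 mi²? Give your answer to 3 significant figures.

10.5

S = 16.45 × 0.119^0.21 = 16.45 × 0.6395 ≈ 10.52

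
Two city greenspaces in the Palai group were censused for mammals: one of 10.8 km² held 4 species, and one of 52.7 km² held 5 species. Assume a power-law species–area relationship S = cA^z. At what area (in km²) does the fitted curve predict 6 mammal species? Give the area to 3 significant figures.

z = ln(5/4) / ln(52.7/10.8) = 0.2231 / 1.5851 = 0.1408
c = 4 / 10.8^0.1408 = 4 / 1.398 = 2.861
A = (6/2.861)^(1/0.1408) ⇒ ln A = ln(2.097)/0.1408 = 5.2597
A = e^5.2597 ≈ 192.4 km²

192 km²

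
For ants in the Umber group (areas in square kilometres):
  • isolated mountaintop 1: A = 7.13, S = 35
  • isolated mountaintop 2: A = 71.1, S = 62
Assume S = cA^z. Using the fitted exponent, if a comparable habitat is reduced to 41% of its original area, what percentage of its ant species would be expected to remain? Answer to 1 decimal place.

80.1%

z = ln(62/35) / ln(71.1/7.13) = 0.5718 / 2.2998 = 0.2486
S_new/S_old = (A_new/A_old)^z = 0.41^0.2486 = exp(0.2486 × -0.8916) = 0.8012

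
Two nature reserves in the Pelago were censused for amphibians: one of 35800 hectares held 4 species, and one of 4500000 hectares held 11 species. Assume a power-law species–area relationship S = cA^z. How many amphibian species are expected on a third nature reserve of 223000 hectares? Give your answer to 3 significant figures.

z = ln(11/4) / ln(4500000/35800) = 1.0116 / 4.8339 = 0.2093
c = 4 / 35800^0.2093 = 4 / 8.974 = 0.4457
S₃ = 0.4457 × 223000^0.2093 = 0.4457 × 13.16 ≈ 5.866

5.87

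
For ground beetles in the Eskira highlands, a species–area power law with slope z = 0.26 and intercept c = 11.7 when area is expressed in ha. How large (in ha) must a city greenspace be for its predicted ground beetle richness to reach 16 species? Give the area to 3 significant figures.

3.33 ha

16 = 11.7 × A^0.26  ⇒  A^0.26 = 16/11.7 = 1.368
ln A = ln(1.368) / 0.26 = 0.3130 / 0.26 = 1.2038
A = e^1.2038 ≈ 3.333 ha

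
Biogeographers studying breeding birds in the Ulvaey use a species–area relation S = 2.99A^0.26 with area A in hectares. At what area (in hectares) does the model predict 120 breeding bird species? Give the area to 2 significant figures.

120 = 2.99 × A^0.26  ⇒  A^0.26 = 120/2.99 = 40.13
ln A = ln(40.13) / 0.26 = 3.6922 / 0.26 = 14.2008
A = e^14.2008 ≈ 1470098 hectares

1500000 hectares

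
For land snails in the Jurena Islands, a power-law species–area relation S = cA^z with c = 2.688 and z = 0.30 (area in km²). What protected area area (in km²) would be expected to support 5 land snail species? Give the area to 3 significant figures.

7.92 km²

5 = 2.688 × A^0.3  ⇒  A^0.3 = 5/2.688 = 1.86
ln A = ln(1.86) / 0.3 = 0.6206 / 0.3 = 2.0688
A = e^2.0688 ≈ 7.915 km²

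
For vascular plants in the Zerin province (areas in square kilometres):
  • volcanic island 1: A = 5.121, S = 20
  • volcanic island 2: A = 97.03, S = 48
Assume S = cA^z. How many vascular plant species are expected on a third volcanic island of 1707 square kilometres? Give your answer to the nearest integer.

z = ln(48/20) / ln(97.03/5.121) = 0.8755 / 2.9417 = 0.2976
c = 20 / 5.121^0.2976 = 20 / 1.626 = 12.3
S₃ = 12.3 × 1707^0.2976 = 12.3 × 9.161 ≈ 112.7

113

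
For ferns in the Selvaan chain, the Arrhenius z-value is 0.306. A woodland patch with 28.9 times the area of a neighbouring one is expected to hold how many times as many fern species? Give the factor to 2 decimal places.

2.80

S₂/S₁ = (A₂/A₁)^z = 28.9^0.306
ln(S₂/S₁) = 0.306 × ln 28.9 = 0.306 × 3.3638 = 1.0293
S₂/S₁ = e^1.0293 ≈ 2.799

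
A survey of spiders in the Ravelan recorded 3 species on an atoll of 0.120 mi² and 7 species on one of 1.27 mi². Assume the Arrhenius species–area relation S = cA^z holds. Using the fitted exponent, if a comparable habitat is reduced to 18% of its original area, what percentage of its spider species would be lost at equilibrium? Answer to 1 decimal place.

z = ln(7/3) / ln(1.27/0.12) = 0.8473 / 2.3593 = 0.3591
S_new/S_old = (A_new/A_old)^z = 0.18^0.3591 = exp(0.3591 × -1.7148) = 0.5402
Fraction lost = 1 − 0.5402 = 0.4598

46.0%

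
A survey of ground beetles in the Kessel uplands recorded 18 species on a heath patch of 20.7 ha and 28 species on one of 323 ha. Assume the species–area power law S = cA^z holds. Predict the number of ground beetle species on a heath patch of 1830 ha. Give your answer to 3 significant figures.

z = ln(28/18) / ln(323/20.7) = 0.4418 / 2.7475 = 0.1608
c = 18 / 20.7^0.1608 = 18 / 1.628 = 11.06
S₃ = 11.06 × 1830^0.1608 = 11.06 × 3.347 ≈ 37.01

37.0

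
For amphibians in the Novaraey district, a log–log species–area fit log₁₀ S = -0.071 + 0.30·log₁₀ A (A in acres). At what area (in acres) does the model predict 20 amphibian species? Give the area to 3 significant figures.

20 = 0.8492 × A^0.3  ⇒  A^0.3 = 20/0.8492 = 23.55
ln A = ln(23.55) / 0.3 = 3.1592 / 0.3 = 10.5307
A = e^10.5307 ≈ 37448 acres

37400 acres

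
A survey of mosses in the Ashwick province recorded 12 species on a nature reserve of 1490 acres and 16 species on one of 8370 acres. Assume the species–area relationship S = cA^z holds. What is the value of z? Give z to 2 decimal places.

Taking logs: ln S = ln c + z ln A, so z = (ln S₂ − ln S₁)/(ln A₂ − ln A₁).
z = ln(16/12) / ln(8370/1490) = ln(1.333) / ln(5.617) = 0.2877 / 1.7259 = 0.1667

0.17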